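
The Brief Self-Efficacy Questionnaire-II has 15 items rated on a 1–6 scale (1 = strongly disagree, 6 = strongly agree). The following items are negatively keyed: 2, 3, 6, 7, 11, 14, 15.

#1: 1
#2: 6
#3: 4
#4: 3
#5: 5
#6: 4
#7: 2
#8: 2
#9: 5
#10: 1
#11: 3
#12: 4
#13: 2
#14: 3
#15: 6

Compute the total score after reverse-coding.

44

Reversing items 2, 3, 6, 7, 11, 14, and 15 with 7 − raw:
Total = 1 + (7−6) + (7−4) + 3 + 5 + (7−4) + (7−2) + 2 + 5 + 1 + (7−3) + 4 + 2 + (7−3) + (7−6)
      = 1 + 1 + 3 + 3 + 5 + 3 + 5 + 2 + 5 + 1 + 4 + 4 + 2 + 4 + 1 = 44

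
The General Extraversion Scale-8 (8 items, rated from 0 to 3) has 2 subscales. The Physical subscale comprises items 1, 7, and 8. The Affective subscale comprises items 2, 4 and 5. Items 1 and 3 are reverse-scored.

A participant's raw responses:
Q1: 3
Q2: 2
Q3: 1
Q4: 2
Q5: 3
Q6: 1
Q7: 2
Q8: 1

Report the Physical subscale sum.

3

Physical items: 1, 7, 8.
Of these, item 1 is reverse-scored; on a 0–3 scale, reversed = 3 − raw.
  item 1: 3 − 3 = 0
  item 7: 2
  item 8: 1
Sum = 0 + 2 + 1 = 3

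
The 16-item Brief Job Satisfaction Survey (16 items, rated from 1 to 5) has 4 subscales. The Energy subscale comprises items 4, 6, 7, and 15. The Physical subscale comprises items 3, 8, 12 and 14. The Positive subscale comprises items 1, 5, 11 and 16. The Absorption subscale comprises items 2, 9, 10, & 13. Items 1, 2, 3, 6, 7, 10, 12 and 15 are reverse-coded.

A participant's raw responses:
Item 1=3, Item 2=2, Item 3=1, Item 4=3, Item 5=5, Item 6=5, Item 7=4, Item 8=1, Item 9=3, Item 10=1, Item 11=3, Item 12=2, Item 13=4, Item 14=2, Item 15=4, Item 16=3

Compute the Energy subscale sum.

Energy items: 4, 6, 7, 15.
Of these, items 6, 7, & 15 are reverse-coded; on a 1–5 scale, reversed = 6 − raw.
  item 4: 3
  item 6: 6 − 5 = 1
  item 7: 6 − 4 = 2
  item 15: 6 − 4 = 2
Sum = 3 + 1 + 2 + 2 = 8

8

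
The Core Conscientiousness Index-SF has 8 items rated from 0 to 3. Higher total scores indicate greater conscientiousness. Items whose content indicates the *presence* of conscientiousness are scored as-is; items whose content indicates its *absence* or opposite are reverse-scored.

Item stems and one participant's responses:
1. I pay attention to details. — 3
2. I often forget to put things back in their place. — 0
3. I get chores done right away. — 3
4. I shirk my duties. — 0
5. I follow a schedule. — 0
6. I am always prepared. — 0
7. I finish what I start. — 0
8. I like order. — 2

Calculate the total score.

Items 2, 4 describe the absence/opposite of conscientiousness → reverse-score.
reverse-coded value = 3 − response.
  item 1: 3
  item 2: 3 − 0 = 3
  item 3: 3
  item 4: 3 − 0 = 3
  item 5: 0
  item 6: 0
  item 7: 0
  item 8: 2
Total = 3 + 3 + 3 + 3 + 0 + 0 + 0 + 2 = 14

14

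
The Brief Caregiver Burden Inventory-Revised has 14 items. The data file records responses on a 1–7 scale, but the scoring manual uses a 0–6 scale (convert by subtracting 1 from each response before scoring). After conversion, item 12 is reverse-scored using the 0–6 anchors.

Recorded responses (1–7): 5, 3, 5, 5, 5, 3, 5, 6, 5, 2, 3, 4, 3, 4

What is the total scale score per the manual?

44

Convert to 0–6: 4, 2, 4, 4, 4, 2, 4, 5, 4, 1, 2, 3, 2, 3
Reverse-coded (reverse-coded value = 6 − response):
  item 12: 6 − 3 = 3
Scored: 4, 2, 4, 4, 4, 2, 4, 5, 4, 1, 2, 3, 2, 3
Total = 44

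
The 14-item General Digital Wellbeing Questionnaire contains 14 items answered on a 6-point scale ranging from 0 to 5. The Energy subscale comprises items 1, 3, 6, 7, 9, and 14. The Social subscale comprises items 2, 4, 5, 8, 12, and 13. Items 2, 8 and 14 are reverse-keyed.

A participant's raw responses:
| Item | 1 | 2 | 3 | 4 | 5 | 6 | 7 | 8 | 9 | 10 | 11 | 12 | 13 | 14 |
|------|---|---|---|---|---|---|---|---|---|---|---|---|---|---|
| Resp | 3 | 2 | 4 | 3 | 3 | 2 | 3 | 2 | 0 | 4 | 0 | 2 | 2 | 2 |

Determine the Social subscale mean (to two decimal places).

2.67

Social items: 2, 4, 5, 8, 12, 13.
Of these, items 2 and 8 are reverse-keyed; reverse-coded value = 5 − response.
  item 2: 5 − 2 = 3
  item 4: 3
  item 5: 3
  item 8: 5 − 2 = 3
  item 12: 2
  item 13: 2
Sum = 3 + 3 + 3 + 3 + 2 + 2 = 16
Mean = 16 / 6 = 2.67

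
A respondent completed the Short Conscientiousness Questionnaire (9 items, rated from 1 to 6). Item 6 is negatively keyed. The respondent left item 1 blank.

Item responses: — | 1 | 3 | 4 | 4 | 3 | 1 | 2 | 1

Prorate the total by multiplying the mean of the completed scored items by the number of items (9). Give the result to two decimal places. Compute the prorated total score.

22.50

Reverse-coded (reversed = (1+6) − raw = 7 − raw):
  item 6: 7 − 3 = 4
Completed scored items (8 of 9): 1, 3, 4, 4, 4, 1, 2, 1; sum = 20.
Person mean = 20 / 8 ≈ 2.5000
Prorated total = (20 / 8) × 9 = 22.50 (to 2 dp)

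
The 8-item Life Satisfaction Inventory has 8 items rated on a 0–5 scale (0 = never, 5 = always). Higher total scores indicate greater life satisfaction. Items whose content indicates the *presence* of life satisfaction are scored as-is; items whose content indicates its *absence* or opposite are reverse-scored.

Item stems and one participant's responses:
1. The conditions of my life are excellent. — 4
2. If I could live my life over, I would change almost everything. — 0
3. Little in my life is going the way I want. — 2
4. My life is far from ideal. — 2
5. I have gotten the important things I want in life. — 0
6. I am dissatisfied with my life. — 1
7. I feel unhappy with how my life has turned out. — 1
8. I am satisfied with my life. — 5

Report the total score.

28

Items 2, 3, 4, 6, 7 describe the absence/opposite of life satisfaction → reverse-score.
reverse-coded value = 5 − response.
  item 1: 4
  item 2: 5 − 0 = 5
  item 3: 5 − 2 = 3
  item 4: 5 − 2 = 3
  item 5: 0
  item 6: 5 − 1 = 4
  item 7: 5 − 1 = 4
  item 8: 5
Total = 4 + 5 + 3 + 3 + 0 + 4 + 4 + 5 = 28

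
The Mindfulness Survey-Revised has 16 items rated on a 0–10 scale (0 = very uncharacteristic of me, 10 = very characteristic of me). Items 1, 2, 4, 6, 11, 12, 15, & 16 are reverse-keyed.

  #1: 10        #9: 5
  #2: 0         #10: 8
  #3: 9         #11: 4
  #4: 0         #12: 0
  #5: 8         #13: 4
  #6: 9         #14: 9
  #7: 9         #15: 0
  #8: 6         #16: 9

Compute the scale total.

106

Reverse-keyed items use 10 − raw:
  item 1: 10 − 10 = 0
  item 2: 10 − 0 = 10
  item 4: 10 − 0 = 10
  item 6: 10 − 9 = 1
  item 11: 10 − 4 = 6
  item 12: 10 − 0 = 10
  item 15: 10 − 0 = 10
  item 16: 10 − 9 = 1
Scored items: 0, 10, 9, 10, 8, 1, 9, 6, 5, 8, 6, 10, 4, 9, 10, 1
Total = 0 + 10 + 9 + 10 + 8 + 1 + 9 + 6 + 5 + 8 + 6 + 10 + 4 + 9 + 10 + 1 = 106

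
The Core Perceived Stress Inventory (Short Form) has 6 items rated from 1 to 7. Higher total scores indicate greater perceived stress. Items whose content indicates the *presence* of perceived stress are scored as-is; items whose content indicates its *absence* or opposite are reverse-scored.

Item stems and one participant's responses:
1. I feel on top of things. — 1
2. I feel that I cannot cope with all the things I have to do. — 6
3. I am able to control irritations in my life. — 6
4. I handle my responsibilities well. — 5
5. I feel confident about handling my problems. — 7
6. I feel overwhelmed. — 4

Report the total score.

23

Items 1, 3, 4, 5 describe the absence/opposite of perceived stress → reverse-score.
reverse-coded value = 8 − response.
  item 1: 8 − 1 = 7
  item 2: 6
  item 3: 8 − 6 = 2
  item 4: 8 − 5 = 3
  item 5: 8 − 7 = 1
  item 6: 4
Total = 7 + 6 + 2 + 3 + 1 + 4 = 23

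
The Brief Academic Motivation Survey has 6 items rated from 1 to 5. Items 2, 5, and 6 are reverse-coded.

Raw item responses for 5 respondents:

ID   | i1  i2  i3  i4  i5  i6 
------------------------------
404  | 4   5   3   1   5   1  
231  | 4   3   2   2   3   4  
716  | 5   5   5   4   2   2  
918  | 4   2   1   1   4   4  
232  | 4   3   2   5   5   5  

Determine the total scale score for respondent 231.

Respondent 231 raw: 4, 3, 2, 2, 3, 4.
Reverse-coded (on a 1–5 scale, reversed = 6 − raw):
  item 1: 4
  item 2: 6 − 3 = 3
  item 3: 2
  item 4: 2
  item 5: 6 − 3 = 3
  item 6: 6 − 4 = 2
Sum = 4 + 3 + 2 + 2 + 3 + 2 = 16

16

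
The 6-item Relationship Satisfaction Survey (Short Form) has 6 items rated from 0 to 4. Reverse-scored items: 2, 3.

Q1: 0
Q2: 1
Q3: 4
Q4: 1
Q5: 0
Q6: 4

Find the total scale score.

Raw sum = 10. Reverse-scored items: 2, 3; their raw sum = 5.
Each reversal replaces raw with 4 − raw, changing the total by 4 − 2·raw per item.
Total = 10 + 2·4 − 2·5 = 10 + 8 − 10 = 8

8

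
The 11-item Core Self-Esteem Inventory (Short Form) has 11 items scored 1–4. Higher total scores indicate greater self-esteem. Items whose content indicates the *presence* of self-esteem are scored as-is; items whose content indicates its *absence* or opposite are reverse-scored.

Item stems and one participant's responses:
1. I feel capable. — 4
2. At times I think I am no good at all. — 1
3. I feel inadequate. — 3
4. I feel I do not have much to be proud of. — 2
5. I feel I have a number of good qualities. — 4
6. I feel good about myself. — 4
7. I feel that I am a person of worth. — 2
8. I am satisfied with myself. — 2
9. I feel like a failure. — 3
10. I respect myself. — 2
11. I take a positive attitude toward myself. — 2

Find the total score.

Items 2, 3, 4, 9 describe the absence/opposite of self-esteem → reverse-score.
reverse-coded value = 5 − response.
  item 1: 4
  item 2: 5 − 1 = 4
  item 3: 5 − 3 = 2
  item 4: 5 − 2 = 3
  item 5: 4
  item 6: 4
  item 7: 2
  item 8: 2
  item 9: 5 − 3 = 2
  item 10: 2
  item 11: 2
Total = 4 + 4 + 2 + 3 + 4 + 4 + 2 + 2 + 2 + 2 + 2 = 31

31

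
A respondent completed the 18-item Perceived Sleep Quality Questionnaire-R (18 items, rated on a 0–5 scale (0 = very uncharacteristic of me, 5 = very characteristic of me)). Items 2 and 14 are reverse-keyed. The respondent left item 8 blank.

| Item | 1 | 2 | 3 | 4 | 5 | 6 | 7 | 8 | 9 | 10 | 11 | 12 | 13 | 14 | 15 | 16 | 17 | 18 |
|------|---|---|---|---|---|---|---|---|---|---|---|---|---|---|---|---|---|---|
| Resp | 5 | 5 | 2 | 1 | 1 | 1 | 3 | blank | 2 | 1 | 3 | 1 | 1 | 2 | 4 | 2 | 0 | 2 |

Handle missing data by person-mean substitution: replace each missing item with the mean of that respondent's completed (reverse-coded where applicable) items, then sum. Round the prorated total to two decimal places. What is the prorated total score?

33.88

Reverse-coded (reversed = (0+5) − raw = 5 − raw):
  item 2: 5 − 5 = 0
  item 14: 5 − 2 = 3
Completed scored items (17 of 18): 5, 0, 2, 1, 1, 1, 3, 2, 1, 3, 1, 1, 3, 4, 2, 0, 2; sum = 32.
Person mean = 32 / 17 ≈ 1.8824
Prorated total = (32 / 17) × 18 = 33.88 (to 2 dp)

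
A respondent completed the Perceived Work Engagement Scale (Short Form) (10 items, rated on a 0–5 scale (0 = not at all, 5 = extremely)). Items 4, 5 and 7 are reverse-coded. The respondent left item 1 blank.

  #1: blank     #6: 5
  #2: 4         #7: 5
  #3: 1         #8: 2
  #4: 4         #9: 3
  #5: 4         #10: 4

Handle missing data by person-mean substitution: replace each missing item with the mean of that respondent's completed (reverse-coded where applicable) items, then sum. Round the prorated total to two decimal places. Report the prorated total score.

23.33

Reverse-coded (reversed = (0+5) − raw = 5 − raw):
  item 4: 5 − 4 = 1
  item 5: 5 − 4 = 1
  item 7: 5 − 5 = 0
Completed scored items (9 of 10): 4, 1, 1, 1, 5, 0, 2, 3, 4; sum = 21.
Person mean = 21 / 9 ≈ 2.3333
Prorated total = (21 / 9) × 10 = 23.33 (to 2 dp)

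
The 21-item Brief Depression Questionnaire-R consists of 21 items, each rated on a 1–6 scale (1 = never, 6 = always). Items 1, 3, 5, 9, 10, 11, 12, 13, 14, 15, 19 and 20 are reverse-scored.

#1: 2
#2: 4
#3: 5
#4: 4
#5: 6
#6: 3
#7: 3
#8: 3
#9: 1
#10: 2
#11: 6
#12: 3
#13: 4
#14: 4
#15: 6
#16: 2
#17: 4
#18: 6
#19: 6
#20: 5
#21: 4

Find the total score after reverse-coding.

67

Reverse-scored items use 7 − raw:
  item 1: 7 − 2 = 5
  item 3: 7 − 5 = 2
  item 5: 7 − 6 = 1
  item 9: 7 − 1 = 6
  item 10: 7 − 2 = 5
  item 11: 7 − 6 = 1
  item 12: 7 − 3 = 4
  item 13: 7 − 4 = 3
  item 14: 7 − 4 = 3
  item 15: 7 − 6 = 1
  item 19: 7 − 6 = 1
  item 20: 7 − 5 = 2
Scored items: 5, 4, 2, 4, 1, 3, 3, 3, 6, 5, 1, 4, 3, 3, 1, 2, 4, 6, 1, 2, 4
Total = 5 + 4 + 2 + 4 + 1 + 3 + 3 + 3 + 6 + 5 + 1 + 4 + 3 + 3 + 1 + 2 + 4 + 6 + 1 + 2 + 4 = 67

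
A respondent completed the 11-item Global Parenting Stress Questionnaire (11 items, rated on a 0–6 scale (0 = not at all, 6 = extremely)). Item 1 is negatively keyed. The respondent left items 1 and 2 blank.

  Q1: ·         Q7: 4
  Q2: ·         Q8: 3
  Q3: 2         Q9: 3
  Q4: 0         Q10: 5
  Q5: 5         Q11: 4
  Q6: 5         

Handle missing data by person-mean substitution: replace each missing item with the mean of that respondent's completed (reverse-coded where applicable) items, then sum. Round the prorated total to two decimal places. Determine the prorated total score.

37.89

Reverse-coded (reverse-coded value = 6 − response):
Completed scored items (9 of 11): 2, 0, 5, 5, 4, 3, 3, 5, 4; sum = 31.
Person mean = 31 / 9 ≈ 3.4444
Prorated total = (31 / 9) × 11 = 37.89 (to 2 dp)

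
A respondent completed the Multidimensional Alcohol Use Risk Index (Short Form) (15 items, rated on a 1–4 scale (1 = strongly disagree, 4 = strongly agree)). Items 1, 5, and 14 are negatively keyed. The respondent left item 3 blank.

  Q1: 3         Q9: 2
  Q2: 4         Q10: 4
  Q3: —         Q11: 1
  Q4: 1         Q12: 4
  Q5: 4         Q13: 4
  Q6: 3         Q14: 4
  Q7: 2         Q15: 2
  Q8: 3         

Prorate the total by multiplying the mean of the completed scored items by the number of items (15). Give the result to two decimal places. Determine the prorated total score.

36.43

Reverse-coded (reverse-coded value = 5 − response):
  item 1: 5 − 3 = 2
  item 5: 5 − 4 = 1
  item 14: 5 − 4 = 1
Completed scored items (14 of 15): 2, 4, 1, 1, 3, 2, 3, 2, 4, 1, 4, 4, 1, 2; sum = 34.
Person mean = 34 / 14 ≈ 2.4286
Prorated total = (34 / 14) × 15 = 36.43 (to 2 dp)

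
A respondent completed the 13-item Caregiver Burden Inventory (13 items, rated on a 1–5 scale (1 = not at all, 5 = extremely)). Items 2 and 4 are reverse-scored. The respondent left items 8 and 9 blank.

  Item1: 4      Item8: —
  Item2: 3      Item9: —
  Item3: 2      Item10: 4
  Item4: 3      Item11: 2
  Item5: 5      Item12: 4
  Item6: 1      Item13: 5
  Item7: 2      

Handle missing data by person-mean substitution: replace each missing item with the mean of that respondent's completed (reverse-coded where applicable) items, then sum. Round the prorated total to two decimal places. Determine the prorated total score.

Reverse-coded (reverse-coded value = 6 − response):
  item 2: 6 − 3 = 3
  item 4: 6 − 3 = 3
Completed scored items (11 of 13): 4, 3, 2, 3, 5, 1, 2, 4, 2, 4, 5; sum = 35.
Person mean = 35 / 11 ≈ 3.1818
Prorated total = (35 / 11) × 13 = 41.36 (to 2 dp)

41.36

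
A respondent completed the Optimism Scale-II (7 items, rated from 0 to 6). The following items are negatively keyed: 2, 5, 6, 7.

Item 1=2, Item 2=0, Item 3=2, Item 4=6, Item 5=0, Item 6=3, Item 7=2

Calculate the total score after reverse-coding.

Reversing items 2, 5, 6 and 7 with 6 − raw:
Total = 2 + (6−0) + 2 + 6 + (6−0) + (6−3) + (6−2)
      = 2 + 6 + 2 + 6 + 6 + 3 + 4 = 29

29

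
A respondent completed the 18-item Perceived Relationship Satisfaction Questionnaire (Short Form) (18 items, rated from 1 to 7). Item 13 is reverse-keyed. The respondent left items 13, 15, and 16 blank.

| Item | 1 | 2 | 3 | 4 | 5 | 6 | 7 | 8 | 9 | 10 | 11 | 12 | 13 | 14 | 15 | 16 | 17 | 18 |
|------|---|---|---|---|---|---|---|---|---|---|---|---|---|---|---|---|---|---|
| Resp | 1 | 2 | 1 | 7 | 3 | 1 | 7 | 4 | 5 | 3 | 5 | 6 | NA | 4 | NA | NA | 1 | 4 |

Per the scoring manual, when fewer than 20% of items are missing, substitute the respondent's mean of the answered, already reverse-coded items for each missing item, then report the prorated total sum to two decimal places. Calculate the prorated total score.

Reverse-coded (reverse-coded value = 8 − response):
Completed scored items (15 of 18): 1, 2, 1, 7, 3, 1, 7, 4, 5, 3, 5, 6, 4, 1, 4; sum = 54.
Person mean = 54 / 15 ≈ 3.6000
Prorated total = (54 / 15) × 18 = 64.80 (to 2 dp)

64.80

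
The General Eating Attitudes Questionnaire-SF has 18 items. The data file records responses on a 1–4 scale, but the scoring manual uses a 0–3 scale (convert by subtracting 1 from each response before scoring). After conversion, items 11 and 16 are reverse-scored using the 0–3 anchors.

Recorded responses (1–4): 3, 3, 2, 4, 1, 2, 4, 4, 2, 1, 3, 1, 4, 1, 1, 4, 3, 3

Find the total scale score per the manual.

Convert to 0–3: 2, 2, 1, 3, 0, 1, 3, 3, 1, 0, 2, 0, 3, 0, 0, 3, 2, 2
Reverse-coded (on a 0–3 scale, reversed = 3 − raw):
  item 11: 3 − 2 = 1
  item 16: 3 − 3 = 0
Scored: 2, 2, 1, 3, 0, 1, 3, 3, 1, 0, 1, 0, 3, 0, 0, 0, 2, 2
Total = 24

24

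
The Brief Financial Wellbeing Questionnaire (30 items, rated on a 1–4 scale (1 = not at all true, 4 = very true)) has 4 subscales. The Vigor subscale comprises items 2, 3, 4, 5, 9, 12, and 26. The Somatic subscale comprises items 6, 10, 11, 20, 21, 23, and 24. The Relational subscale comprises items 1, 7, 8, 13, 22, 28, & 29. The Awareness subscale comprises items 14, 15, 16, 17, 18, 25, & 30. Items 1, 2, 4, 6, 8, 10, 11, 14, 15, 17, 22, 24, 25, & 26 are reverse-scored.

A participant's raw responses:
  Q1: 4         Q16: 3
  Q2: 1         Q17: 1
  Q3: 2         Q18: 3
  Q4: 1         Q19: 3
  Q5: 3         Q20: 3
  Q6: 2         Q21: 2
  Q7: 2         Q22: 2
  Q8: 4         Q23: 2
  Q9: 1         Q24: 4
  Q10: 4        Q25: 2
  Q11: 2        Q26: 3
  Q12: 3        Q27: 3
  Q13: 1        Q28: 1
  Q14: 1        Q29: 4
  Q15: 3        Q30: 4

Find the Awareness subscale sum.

23

Awareness items: 14, 15, 16, 17, 18, 25, 30.
Of these, items 14, 15, 17, and 25 are reverse-scored; reversed = (1+4) − raw = 5 − raw.
  item 14: 5 − 1 = 4
  item 15: 5 − 3 = 2
  item 16: 3
  item 17: 5 − 1 = 4
  item 18: 3
  item 25: 5 − 2 = 3
  item 30: 4
Sum = 4 + 2 + 3 + 4 + 3 + 3 + 4 = 23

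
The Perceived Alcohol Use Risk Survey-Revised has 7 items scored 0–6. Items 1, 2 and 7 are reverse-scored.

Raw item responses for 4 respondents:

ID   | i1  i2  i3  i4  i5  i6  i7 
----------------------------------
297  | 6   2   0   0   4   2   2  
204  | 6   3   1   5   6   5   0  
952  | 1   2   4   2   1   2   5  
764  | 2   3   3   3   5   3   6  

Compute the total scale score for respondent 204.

26

Respondent 204 raw: 6, 3, 1, 5, 6, 5, 0.
Reverse-coded (reverse-coded value = 6 − response):
  item 1: 6 − 6 = 0
  item 2: 6 − 3 = 3
  item 3: 1
  item 4: 5
  item 5: 6
  item 6: 5
  item 7: 6 − 0 = 6
Sum = 0 + 3 + 1 + 5 + 6 + 5 + 6 = 26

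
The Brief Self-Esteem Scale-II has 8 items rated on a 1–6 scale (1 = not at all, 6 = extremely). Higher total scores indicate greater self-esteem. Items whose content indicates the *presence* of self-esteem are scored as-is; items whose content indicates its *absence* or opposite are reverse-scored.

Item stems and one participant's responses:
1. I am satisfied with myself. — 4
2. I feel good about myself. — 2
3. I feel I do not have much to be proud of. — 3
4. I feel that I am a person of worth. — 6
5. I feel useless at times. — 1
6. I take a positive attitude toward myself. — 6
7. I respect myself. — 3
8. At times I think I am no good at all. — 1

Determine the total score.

Items 3, 5, 8 describe the absence/opposite of self-esteem → reverse-score.
reverse-coded value = 7 − response.
  item 1: 4
  item 2: 2
  item 3: 7 − 3 = 4
  item 4: 6
  item 5: 7 − 1 = 6
  item 6: 6
  item 7: 3
  item 8: 7 − 1 = 6
Total = 4 + 2 + 4 + 6 + 6 + 6 + 3 + 6 = 37

37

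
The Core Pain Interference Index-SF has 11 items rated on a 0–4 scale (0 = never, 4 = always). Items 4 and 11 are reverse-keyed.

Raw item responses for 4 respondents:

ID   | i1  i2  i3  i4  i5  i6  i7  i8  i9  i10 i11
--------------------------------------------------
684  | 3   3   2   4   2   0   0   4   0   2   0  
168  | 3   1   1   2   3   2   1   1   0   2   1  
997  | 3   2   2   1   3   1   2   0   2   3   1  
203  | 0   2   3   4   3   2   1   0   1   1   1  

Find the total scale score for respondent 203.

16

Respondent 203 raw: 0, 2, 3, 4, 3, 2, 1, 0, 1, 1, 1.
Reverse-coded (reverse-coded value = 4 − response):
  item 1: 0
  item 2: 2
  item 3: 3
  item 4: 4 − 4 = 0
  item 5: 3
  item 6: 2
  item 7: 1
  item 8: 0
  item 9: 1
  item 10: 1
  item 11: 4 − 1 = 3
Sum = 0 + 2 + 3 + 0 + 3 + 2 + 1 + 0 + 1 + 1 + 3 = 16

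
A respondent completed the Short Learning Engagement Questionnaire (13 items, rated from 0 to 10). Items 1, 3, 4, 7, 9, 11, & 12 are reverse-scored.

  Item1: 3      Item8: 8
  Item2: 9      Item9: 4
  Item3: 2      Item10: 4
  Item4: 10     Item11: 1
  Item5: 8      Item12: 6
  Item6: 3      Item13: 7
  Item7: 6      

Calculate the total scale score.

Reverse-scored items use 10 − raw:
  item 1: 10 − 3 = 7
  item 3: 10 − 2 = 8
  item 4: 10 − 10 = 0
  item 7: 10 − 6 = 4
  item 9: 10 − 4 = 6
  item 11: 10 − 1 = 9
  item 12: 10 − 6 = 4
Scored responses: 7, 9, 8, 0, 8, 3, 4, 8, 6, 4, 9, 4, 7
Total = 7 + 9 + 8 + 0 + 8 + 3 + 4 + 8 + 6 + 4 + 9 + 4 + 7 = 77

77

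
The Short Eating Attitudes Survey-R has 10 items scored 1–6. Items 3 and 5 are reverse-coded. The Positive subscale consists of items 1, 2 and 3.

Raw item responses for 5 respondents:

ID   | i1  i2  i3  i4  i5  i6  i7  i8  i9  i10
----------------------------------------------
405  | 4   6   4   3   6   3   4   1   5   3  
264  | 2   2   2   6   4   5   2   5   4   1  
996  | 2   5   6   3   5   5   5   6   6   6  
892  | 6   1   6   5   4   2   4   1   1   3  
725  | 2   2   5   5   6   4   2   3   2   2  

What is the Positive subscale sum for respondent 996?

8

Respondent 996 raw: 2, 5, 6, 3, 5, 5, 5, 6, 6, 6.
Positive items: 1, 2, 3.
Reverse-coded (reversed = (1+6) − raw = 7 − raw):
  item 1: 2
  item 2: 5
  item 3: 7 − 6 = 1
Sum = 2 + 5 + 1 = 8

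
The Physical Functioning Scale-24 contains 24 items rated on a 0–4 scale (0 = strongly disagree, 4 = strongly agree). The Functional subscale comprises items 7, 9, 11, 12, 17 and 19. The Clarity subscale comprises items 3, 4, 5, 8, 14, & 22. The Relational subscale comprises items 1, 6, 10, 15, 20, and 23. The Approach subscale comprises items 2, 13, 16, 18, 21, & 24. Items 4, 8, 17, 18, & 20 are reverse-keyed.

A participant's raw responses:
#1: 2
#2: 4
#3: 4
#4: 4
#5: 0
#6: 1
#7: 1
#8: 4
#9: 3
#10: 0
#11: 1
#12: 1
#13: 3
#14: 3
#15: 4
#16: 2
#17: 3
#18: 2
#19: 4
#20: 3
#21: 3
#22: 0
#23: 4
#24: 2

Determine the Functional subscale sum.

Functional items: 7, 9, 11, 12, 17, 19.
Of these, item 17 is reverse-keyed; reverse-coded value = 4 − response.
  item 7: 1
  item 9: 3
  item 11: 1
  item 12: 1
  item 17: 4 − 3 = 1
  item 19: 4
Sum = 1 + 3 + 1 + 1 + 1 + 4 = 11

11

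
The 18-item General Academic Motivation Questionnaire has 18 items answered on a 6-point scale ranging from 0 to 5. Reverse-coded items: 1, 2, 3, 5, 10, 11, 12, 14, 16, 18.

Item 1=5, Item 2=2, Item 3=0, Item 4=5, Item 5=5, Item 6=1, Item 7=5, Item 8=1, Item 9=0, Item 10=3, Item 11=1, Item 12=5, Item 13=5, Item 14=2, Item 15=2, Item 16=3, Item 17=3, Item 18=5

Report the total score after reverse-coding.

Reverse-coded items use 5 − raw:
  item 1: 5 − 5 = 0
  item 2: 5 − 2 = 3
  item 3: 5 − 0 = 5
  item 5: 5 − 5 = 0
  item 10: 5 − 3 = 2
  item 11: 5 − 1 = 4
  item 12: 5 − 5 = 0
  item 14: 5 − 2 = 3
  item 16: 5 − 3 = 2
  item 18: 5 − 5 = 0
After reverse-coding: 0, 3, 5, 5, 0, 1, 5, 1, 0, 2, 4, 0, 5, 3, 2, 2, 3, 0
Total = 0 + 3 + 5 + 5 + 0 + 1 + 5 + 1 + 0 + 2 + 4 + 0 + 5 + 3 + 2 + 2 + 3 + 0 = 41

41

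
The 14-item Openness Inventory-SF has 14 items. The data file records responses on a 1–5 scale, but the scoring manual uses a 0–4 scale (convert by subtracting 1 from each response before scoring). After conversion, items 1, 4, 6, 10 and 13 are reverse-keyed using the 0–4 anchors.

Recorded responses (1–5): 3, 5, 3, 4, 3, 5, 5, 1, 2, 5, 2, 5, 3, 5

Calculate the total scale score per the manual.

Convert to 0–4: 2, 4, 2, 3, 2, 4, 4, 0, 1, 4, 1, 4, 2, 4
Reverse-coded (on a 0–4 scale, reversed = 4 − raw):
  item 1: 4 − 2 = 2
  item 4: 4 − 3 = 1
  item 6: 4 − 4 = 0
  item 10: 4 − 4 = 0
  item 13: 4 − 2 = 2
Scored: 2, 4, 2, 1, 2, 0, 4, 0, 1, 0, 1, 4, 2, 4
Total = 27

27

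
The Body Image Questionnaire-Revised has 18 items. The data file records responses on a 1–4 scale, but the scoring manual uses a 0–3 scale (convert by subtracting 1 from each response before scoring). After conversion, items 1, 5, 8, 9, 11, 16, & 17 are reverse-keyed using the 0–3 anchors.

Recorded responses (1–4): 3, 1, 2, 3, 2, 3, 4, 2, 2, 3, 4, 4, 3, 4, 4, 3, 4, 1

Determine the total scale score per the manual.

29

Convert to 0–3: 2, 0, 1, 2, 1, 2, 3, 1, 1, 2, 3, 3, 2, 3, 3, 2, 3, 0
Reverse-coded (on a 0–3 scale, reversed = 3 − raw):
  item 1: 3 − 2 = 1
  item 5: 3 − 1 = 2
  item 8: 3 − 1 = 2
  item 9: 3 − 1 = 2
  item 11: 3 − 3 = 0
  item 16: 3 − 2 = 1
  item 17: 3 − 3 = 0
Scored: 1, 0, 1, 2, 2, 2, 3, 2, 2, 2, 0, 3, 2, 3, 3, 1, 0, 0
Total = 29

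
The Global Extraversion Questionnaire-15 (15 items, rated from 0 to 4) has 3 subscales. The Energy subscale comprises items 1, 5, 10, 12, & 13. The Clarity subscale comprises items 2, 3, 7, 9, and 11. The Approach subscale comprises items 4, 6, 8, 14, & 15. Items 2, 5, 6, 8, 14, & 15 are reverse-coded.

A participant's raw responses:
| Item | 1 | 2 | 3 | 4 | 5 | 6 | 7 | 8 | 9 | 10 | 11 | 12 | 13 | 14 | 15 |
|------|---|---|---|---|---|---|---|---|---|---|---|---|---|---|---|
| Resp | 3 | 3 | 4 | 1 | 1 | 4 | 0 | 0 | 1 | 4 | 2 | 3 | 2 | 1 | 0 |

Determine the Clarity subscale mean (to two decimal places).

Clarity items: 2, 3, 7, 9, 11.
Of these, item 2 is reverse-coded; reversed = (0+4) − raw = 4 − raw.
  item 2: 4 − 3 = 1
  item 3: 4
  item 7: 0
  item 9: 1
  item 11: 2
Sum = 1 + 4 + 0 + 1 + 2 = 8
Mean = 8 / 5 = 1.60

1.60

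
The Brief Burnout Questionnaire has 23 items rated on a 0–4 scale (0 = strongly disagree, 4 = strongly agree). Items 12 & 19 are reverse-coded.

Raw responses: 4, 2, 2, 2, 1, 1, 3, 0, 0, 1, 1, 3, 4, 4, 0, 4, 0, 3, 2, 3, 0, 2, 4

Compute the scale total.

Reversing items 12 & 19 with 4 − raw:
Total = 4 + 2 + 2 + 2 + 1 + 1 + 3 + 0 + 0 + 1 + 1 + (4−3) + 4 + 4 + 0 + 4 + 0 + 3 + (4−2) + 3 + 0 + 2 + 4
      = 4 + 2 + 2 + 2 + 1 + 1 + 3 + 0 + 0 + 1 + 1 + 1 + 4 + 4 + 0 + 4 + 0 + 3 + 2 + 3 + 0 + 2 + 4 = 44

44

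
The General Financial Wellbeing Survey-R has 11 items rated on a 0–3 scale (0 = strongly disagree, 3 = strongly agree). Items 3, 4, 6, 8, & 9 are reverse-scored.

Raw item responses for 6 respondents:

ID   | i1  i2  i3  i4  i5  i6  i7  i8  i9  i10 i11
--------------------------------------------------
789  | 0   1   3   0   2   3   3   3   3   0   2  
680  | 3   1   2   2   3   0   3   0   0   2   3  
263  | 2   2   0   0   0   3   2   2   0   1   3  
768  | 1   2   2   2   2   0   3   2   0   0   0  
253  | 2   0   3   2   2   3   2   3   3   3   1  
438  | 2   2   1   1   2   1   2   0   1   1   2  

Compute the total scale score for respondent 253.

11

Respondent 253 raw: 2, 0, 3, 2, 2, 3, 2, 3, 3, 3, 1.
Reverse-coded (reverse-coded value = 3 − response):
  item 1: 2
  item 2: 0
  item 3: 3 − 3 = 0
  item 4: 3 − 2 = 1
  item 5: 2
  item 6: 3 − 3 = 0
  item 7: 2
  item 8: 3 − 3 = 0
  item 9: 3 − 3 = 0
  item 10: 3
  item 11: 1
Sum = 2 + 0 + 0 + 1 + 2 + 0 + 2 + 0 + 0 + 3 + 1 = 11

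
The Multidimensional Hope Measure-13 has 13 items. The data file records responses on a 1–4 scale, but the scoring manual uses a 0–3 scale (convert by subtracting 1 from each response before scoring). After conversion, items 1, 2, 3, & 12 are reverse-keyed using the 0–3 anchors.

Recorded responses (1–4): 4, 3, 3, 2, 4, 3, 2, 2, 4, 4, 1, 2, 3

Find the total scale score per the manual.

20

Convert to 0–3: 3, 2, 2, 1, 3, 2, 1, 1, 3, 3, 0, 1, 2
Reverse-coded (reversed = (0+3) − raw = 3 − raw):
  item 1: 3 − 3 = 0
  item 2: 3 − 2 = 1
  item 3: 3 − 2 = 1
  item 12: 3 − 1 = 2
Scored: 0, 1, 1, 1, 3, 2, 1, 1, 3, 3, 0, 2, 2
Total = 20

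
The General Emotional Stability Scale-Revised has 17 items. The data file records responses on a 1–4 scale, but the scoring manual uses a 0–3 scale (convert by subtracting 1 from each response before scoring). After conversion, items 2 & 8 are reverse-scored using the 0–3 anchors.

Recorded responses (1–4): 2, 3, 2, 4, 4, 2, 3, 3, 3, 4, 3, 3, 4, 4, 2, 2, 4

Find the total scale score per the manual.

Convert to 0–3: 1, 2, 1, 3, 3, 1, 2, 2, 2, 3, 2, 2, 3, 3, 1, 1, 3
Reverse-coded (reverse-coded value = 3 − response):
  item 2: 3 − 2 = 1
  item 8: 3 − 2 = 1
Scored: 1, 1, 1, 3, 3, 1, 2, 1, 2, 3, 2, 2, 3, 3, 1, 1, 3
Total = 33

33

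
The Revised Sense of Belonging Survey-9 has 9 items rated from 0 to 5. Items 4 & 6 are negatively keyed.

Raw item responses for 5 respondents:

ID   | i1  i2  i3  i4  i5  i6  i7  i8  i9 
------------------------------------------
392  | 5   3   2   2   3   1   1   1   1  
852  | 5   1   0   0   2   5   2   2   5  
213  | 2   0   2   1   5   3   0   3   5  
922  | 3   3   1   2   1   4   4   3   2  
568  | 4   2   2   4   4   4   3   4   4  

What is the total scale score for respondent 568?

Respondent 568 raw: 4, 2, 2, 4, 4, 4, 3, 4, 4.
Reverse-coded (reversed = (0+5) − raw = 5 − raw):
  item 1: 4
  item 2: 2
  item 3: 2
  item 4: 5 − 4 = 1
  item 5: 4
  item 6: 5 − 4 = 1
  item 7: 3
  item 8: 4
  item 9: 4
Sum = 4 + 2 + 2 + 1 + 4 + 1 + 3 + 4 + 4 = 25

25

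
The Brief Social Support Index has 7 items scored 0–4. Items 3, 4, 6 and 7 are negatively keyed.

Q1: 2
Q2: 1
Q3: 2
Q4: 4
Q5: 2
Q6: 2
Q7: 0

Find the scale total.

Reversing items 3, 4, 6, and 7 with 4 − raw:
Total = 2 + 1 + (4−2) + (4−4) + 2 + (4−2) + (4−0)
      = 2 + 1 + 2 + 0 + 2 + 2 + 4 = 13

13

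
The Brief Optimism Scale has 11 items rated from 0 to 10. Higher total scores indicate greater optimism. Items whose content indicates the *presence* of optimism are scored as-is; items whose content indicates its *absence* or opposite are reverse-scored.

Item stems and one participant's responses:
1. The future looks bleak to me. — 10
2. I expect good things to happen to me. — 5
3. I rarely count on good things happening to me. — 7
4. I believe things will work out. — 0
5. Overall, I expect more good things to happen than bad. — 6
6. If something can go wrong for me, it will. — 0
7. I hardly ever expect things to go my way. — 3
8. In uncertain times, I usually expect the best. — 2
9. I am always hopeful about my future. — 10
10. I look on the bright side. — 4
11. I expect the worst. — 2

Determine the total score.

Items 1, 3, 6, 7, 11 describe the absence/opposite of optimism → reverse-score.
on a 0–10 scale, reversed = 10 − raw.
  item 1: 10 − 10 = 0
  item 2: 5
  item 3: 10 − 7 = 3
  item 4: 0
  item 5: 6
  item 6: 10 − 0 = 10
  item 7: 10 − 3 = 7
  item 8: 2
  item 9: 10
  item 10: 4
  item 11: 10 − 2 = 8
Total = 0 + 5 + 3 + 0 + 6 + 10 + 7 + 2 + 10 + 4 + 8 = 55

55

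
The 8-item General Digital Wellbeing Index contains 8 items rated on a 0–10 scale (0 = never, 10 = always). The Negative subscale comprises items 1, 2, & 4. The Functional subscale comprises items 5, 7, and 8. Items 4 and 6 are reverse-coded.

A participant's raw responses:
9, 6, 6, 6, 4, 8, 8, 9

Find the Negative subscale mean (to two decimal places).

6.33

Negative items: 1, 2, 4.
Of these, item 4 is reverse-coded; reverse-coded value = 10 − response.
  item 1: 9
  item 2: 6
  item 4: 10 − 6 = 4
Sum = 9 + 6 + 4 = 19
Mean = 19 / 3 = 6.33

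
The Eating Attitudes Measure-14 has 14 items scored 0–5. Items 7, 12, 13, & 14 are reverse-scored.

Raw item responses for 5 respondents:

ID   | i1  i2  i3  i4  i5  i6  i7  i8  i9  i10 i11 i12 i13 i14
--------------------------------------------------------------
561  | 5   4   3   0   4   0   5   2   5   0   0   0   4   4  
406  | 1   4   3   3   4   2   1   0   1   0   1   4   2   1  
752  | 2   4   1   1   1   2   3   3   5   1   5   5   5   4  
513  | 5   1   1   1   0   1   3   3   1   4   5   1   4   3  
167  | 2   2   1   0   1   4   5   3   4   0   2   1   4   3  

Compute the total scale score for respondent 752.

28

Respondent 752 raw: 2, 4, 1, 1, 1, 2, 3, 3, 5, 1, 5, 5, 5, 4.
Reverse-coded (reversed = (0+5) − raw = 5 − raw):
  item 1: 2
  item 2: 4
  item 3: 1
  item 4: 1
  item 5: 1
  item 6: 2
  item 7: 5 − 3 = 2
  item 8: 3
  item 9: 5
  item 10: 1
  item 11: 5
  item 12: 5 − 5 = 0
  item 13: 5 − 5 = 0
  item 14: 5 − 4 = 1
Sum = 2 + 4 + 1 + 1 + 1 + 2 + 2 + 3 + 5 + 1 + 5 + 0 + 0 + 1 = 28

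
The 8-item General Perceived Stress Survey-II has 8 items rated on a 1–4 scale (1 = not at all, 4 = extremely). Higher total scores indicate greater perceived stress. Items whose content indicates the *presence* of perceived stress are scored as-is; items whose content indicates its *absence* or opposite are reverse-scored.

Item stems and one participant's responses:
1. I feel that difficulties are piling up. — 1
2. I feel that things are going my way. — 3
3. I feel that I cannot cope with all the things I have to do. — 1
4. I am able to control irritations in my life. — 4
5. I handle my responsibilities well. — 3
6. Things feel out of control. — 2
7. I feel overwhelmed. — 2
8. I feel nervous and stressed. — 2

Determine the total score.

13

Items 2, 4, 5 describe the absence/opposite of perceived stress → reverse-score.
reversed = (1+4) − raw = 5 − raw.
  item 1: 1
  item 2: 5 − 3 = 2
  item 3: 1
  item 4: 5 − 4 = 1
  item 5: 5 − 3 = 2
  item 6: 2
  item 7: 2
  item 8: 2
Total = 1 + 2 + 1 + 1 + 2 + 2 + 2 + 2 = 13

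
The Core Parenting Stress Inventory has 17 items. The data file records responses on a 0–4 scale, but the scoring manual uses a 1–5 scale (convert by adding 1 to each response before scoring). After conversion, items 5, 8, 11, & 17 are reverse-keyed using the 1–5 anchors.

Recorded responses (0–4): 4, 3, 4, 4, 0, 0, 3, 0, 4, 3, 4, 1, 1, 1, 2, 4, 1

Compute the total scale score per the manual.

Convert to 1–5: 5, 4, 5, 5, 1, 1, 4, 1, 5, 4, 5, 2, 2, 2, 3, 5, 2
Reverse-coded (reversed = (1+5) − raw = 6 − raw):
  item 5: 6 − 1 = 5
  item 8: 6 − 1 = 5
  item 11: 6 − 5 = 1
  item 17: 6 − 2 = 4
Scored: 5, 4, 5, 5, 5, 1, 4, 5, 5, 4, 1, 2, 2, 2, 3, 5, 4
Total = 62

62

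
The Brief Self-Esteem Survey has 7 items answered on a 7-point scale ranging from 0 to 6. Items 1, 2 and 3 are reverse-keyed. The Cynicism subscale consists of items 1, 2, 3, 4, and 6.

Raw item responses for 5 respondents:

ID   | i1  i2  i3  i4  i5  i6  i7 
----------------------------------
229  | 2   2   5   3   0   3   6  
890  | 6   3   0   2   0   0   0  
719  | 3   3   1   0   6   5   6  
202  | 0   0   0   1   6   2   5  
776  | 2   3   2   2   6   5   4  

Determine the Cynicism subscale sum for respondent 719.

Respondent 719 raw: 3, 3, 1, 0, 6, 5, 6.
Cynicism items: 1, 2, 3, 4, 6.
Reverse-coded (reversed = (0+6) − raw = 6 − raw):
  item 1: 6 − 3 = 3
  item 2: 6 − 3 = 3
  item 3: 6 − 1 = 5
  item 4: 0
  item 6: 5
Sum = 3 + 3 + 5 + 0 + 5 = 16

16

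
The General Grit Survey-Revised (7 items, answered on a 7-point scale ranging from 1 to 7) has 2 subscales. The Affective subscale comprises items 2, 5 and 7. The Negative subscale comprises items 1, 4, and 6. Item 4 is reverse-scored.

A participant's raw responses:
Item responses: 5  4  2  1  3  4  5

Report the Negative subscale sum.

16

Negative items: 1, 4, 6.
Of these, item 4 is reverse-scored; reversed = (1+7) − raw = 8 − raw.
  item 1: 5
  item 4: 8 − 1 = 7
  item 6: 4
Sum = 5 + 7 + 4 = 16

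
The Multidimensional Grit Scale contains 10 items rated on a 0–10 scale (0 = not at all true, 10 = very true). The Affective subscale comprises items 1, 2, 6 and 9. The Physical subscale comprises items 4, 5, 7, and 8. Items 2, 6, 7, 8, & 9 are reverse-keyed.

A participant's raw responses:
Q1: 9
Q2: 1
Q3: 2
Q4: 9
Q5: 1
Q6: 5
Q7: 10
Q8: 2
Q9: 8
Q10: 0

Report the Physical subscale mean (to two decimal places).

4.50

Physical items: 4, 5, 7, 8.
Of these, items 7 and 8 are reverse-keyed; reversed = (0+10) − raw = 10 − raw.
  item 4: 9
  item 5: 1
  item 7: 10 − 10 = 0
  item 8: 10 − 2 = 8
Sum = 9 + 1 + 0 + 8 = 18
Mean = 18 / 4 = 4.50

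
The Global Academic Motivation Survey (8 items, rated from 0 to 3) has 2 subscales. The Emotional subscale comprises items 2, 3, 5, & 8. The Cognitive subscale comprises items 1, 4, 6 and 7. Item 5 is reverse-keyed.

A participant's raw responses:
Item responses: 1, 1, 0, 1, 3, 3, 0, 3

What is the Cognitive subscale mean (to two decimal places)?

Cognitive items: 1, 4, 6, 7.
  item 1: 1
  item 4: 1
  item 6: 3
  item 7: 0
Sum = 1 + 1 + 3 + 0 = 5
Mean = 5 / 4 = 1.25

1.25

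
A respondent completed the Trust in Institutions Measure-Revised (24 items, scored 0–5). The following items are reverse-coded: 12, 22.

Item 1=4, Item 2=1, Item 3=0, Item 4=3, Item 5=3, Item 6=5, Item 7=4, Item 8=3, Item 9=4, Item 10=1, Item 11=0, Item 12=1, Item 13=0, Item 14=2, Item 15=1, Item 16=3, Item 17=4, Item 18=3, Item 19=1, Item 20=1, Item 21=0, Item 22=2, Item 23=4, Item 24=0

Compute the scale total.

Reversing items 12 & 22 with 5 − raw:
Total = 4 + 1 + 0 + 3 + 3 + 5 + 4 + 3 + 4 + 1 + 0 + (5−1) + 0 + 2 + 1 + 3 + 4 + 3 + 1 + 1 + 0 + (5−2) + 4 + 0
      = 4 + 1 + 0 + 3 + 3 + 5 + 4 + 3 + 4 + 1 + 0 + 4 + 0 + 2 + 1 + 3 + 4 + 3 + 1 + 1 + 0 + 3 + 4 + 0 = 54

54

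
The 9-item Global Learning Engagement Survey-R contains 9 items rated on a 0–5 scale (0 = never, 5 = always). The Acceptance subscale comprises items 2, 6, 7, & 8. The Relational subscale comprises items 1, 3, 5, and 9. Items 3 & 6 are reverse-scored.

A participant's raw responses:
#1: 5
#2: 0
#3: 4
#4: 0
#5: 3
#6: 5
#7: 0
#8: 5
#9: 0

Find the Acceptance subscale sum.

5

Acceptance items: 2, 6, 7, 8.
Of these, item 6 is reverse-scored; on a 0–5 scale, reversed = 5 − raw.
  item 2: 0
  item 6: 5 − 5 = 0
  item 7: 0
  item 8: 5
Sum = 0 + 0 + 0 + 5 = 5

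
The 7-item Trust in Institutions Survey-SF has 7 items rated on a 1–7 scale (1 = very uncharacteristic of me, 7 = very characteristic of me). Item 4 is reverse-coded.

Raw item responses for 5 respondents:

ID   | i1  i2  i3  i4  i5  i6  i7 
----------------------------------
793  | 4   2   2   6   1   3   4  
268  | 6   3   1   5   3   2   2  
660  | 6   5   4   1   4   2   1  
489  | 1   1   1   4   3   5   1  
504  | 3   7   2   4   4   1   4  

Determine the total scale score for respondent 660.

Respondent 660 raw: 6, 5, 4, 1, 4, 2, 1.
Reverse-coded (on a 1–7 scale, reversed = 8 − raw):
  item 1: 6
  item 2: 5
  item 3: 4
  item 4: 8 − 1 = 7
  item 5: 4
  item 6: 2
  item 7: 1
Sum = 6 + 5 + 4 + 7 + 4 + 2 + 1 = 29

29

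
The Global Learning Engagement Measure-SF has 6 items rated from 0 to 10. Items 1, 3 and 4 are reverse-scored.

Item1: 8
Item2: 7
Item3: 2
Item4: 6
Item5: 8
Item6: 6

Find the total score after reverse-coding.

Raw sum = 37. Reverse-scored items: 1, 3, 4; their raw sum = 16.
Each reversal replaces raw with 10 − raw, changing the total by 10 − 2·raw per item.
Total = 37 + 3·10 − 2·16 = 37 + 30 − 32 = 35

35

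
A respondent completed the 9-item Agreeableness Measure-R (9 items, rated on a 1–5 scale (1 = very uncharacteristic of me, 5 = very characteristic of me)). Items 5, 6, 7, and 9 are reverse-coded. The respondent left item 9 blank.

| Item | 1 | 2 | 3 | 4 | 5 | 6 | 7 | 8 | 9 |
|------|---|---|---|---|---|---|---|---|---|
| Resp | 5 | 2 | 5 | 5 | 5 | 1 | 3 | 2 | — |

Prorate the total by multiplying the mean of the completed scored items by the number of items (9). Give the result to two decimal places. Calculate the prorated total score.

Reverse-coded (reverse-coded value = 6 − response):
  item 5: 6 − 5 = 1
  item 6: 6 − 1 = 5
  item 7: 6 − 3 = 3
Completed scored items (8 of 9): 5, 2, 5, 5, 1, 5, 3, 2; sum = 28.
Person mean = 28 / 8 ≈ 3.5000
Prorated total = (28 / 8) × 9 = 31.50 (to 2 dp)

31.50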